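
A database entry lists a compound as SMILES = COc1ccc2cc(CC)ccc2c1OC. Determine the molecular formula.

Walk through each heavy atom and fill implicit hydrogens from standard valence (C 4, N 3, O 2, S 2, halogen 1); for lowercase aromatic atoms, an aromatic c carries 1 H when it has two neighbours and 0 H with three, and aromatic n carries 0 H:
  atom 1: C, bond orders sum to 1 (valence 4) → 3 H
  atom 2: O, bond orders sum to 2 (valence 2) → 0 H
  atom 3: aromatic c, 3 neighbours → 0 H
  atom 4: aromatic c, 2 neighbours → 1 H
  atom 5: aromatic c, 2 neighbours → 1 H
  atom 6: aromatic c, 3 neighbours → 0 H
  atom 7: aromatic c, 2 neighbours → 1 H
  atom 8: aromatic c, 3 neighbours → 0 H
  atom 9: C, bond orders sum to 2 (valence 4) → 2 H
  atom 10: C, bond orders sum to 1 (valence 4) → 3 H
  atom 11: aromatic c, 2 neighbours → 1 H
  atom 12: aromatic c, 2 neighbours → 1 H
  atom 13: aromatic c, 3 neighbours → 0 H
  atom 14: aromatic c, 3 neighbours → 0 H
  atom 15: O, bond orders sum to 2 (valence 2) → 0 H
  atom 16: C, bond orders sum to 1 (valence 4) → 3 H
Totals → C:14, H:16, O:2.

C14H16O2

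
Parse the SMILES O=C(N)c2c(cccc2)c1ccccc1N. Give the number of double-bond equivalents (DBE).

9

Molecular formula: C13H12N2O.
DoU = (2C + 2 + N − H − X) / 2, where X is the halogen count and O/S are ignored.
    = (2·13 + 2 + 2 − 12 − 0) / 2 = 18 / 2 = 9.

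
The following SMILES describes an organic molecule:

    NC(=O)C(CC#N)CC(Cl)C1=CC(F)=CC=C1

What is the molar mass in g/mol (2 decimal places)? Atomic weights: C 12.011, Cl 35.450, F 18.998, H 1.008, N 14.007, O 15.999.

First, the molecular formula is C12H12ClFN2O (counting implicit H from valence).
  C: 12 × 12.011 = 144.132
  Cl: 1 × 35.450 = 35.450
  F: 1 × 18.998 = 18.998
  H: 12 × 1.008 = 12.096
  N: 2 × 14.007 = 28.014
  O: 1 × 15.999 = 15.999
Sum: 12×12.011 + 1×35.450 + 1×18.998 + 12×1.008 + 2×14.007 + 1×15.999 = 254.689 → 254.69 g/mol.

254.69 g/mol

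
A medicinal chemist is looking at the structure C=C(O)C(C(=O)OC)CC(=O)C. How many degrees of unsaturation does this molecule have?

Molecular formula: C8H12O4.
DoU = (2C + 2 + N − H − X) / 2, where X is the halogen count and O/S are ignored.
    = (2·8 + 2 + 0 − 12 − 0) / 2 = 6 / 2 = 3.

3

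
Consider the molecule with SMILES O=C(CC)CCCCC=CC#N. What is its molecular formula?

Walk through each heavy atom and fill implicit hydrogens from standard valence (C 4, N 3, O 2, S 2, halogen 1):
  atom 1: O, bond orders sum to 2 (valence 2) → 0 H
  atom 2: C, bond orders sum to 4 (valence 4) → 0 H
  atom 3: C, bond orders sum to 2 (valence 4) → 2 H
  atom 4: C, bond orders sum to 1 (valence 4) → 3 H
  atom 5: C, bond orders sum to 2 (valence 4) → 2 H
  atom 6: C, bond orders sum to 2 (valence 4) → 2 H
  atom 7: C, bond orders sum to 2 (valence 4) → 2 H
  atom 8: C, bond orders sum to 2 (valence 4) → 2 H
  atom 9: C, bond orders sum to 3 (valence 4) → 1 H
  atom 10: C, bond orders sum to 3 (valence 4) → 1 H
  atom 11: C, bond orders sum to 4 (valence 4) → 0 H
  atom 12: N, bond orders sum to 3 (valence 3) → 0 H
Totals → C:10, H:15, N:1, O:1.
In Hill order: C10H15NO.

C10H15NO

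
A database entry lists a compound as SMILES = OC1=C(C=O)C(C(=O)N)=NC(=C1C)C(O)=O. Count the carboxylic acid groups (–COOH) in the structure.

1

The carboxylic acid motif appears at heavy-atom position 14 in the SMILES.
Other groups present: 1 aldehyde, 1 amide, 1 hydroxyl.
Carboxylic acid count: 1.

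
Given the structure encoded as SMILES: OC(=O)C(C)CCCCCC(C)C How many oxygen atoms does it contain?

Scan the SMILES for O atoms (remember two-letter symbols like Cl and Br are single atoms).
Oxygen count: 2.

2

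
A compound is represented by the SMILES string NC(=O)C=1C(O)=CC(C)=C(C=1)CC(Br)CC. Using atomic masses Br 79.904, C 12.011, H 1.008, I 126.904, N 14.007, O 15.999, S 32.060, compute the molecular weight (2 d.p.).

First, the molecular formula is C12H16BrNO2 (counting implicit H from valence).
  Br: 1 × 79.904 = 79.904
  C: 12 × 12.011 = 144.132
  H: 16 × 1.008 = 16.128
  N: 1 × 14.007 = 14.007
  O: 2 × 15.999 = 31.998
Sum: 1×79.904 + 12×12.011 + 16×1.008 + 1×14.007 + 2×15.999 = 286.169 → 286.17 g/mol.

286.17 g/mol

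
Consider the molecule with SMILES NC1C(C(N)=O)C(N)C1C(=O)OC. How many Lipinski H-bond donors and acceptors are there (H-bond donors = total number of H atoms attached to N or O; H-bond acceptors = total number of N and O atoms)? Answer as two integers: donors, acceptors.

Donors: find every N or O and count the H atoms it carries.
  atom 1 (N): bond orders sum to 1 → 2 H
  atom 5 (N): bond orders sum to 1 → 2 H
  atom 6 (O): bond orders sum to 2 → 0 H
  atom 8 (N): bond orders sum to 1 → 2 H
  atom 11 (O): bond orders sum to 2 → 0 H
  atom 12 (O): bond orders sum to 2 → 0 H
Lipinski HBD = 6.
Acceptors: N atoms = 3, O atoms = 3 → HBA = 6.

6, 6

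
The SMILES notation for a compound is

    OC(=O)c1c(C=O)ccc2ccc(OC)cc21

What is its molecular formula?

C13H10O4

Walk through each heavy atom and fill implicit hydrogens from standard valence (C 4, N 3, O 2, S 2, halogen 1); for lowercase aromatic atoms, an aromatic c carries 1 H when it has two neighbours and 0 H with three, and aromatic n carries 0 H:
  atom 1: O, bond orders sum to 1 (valence 2) → 1 H
  atom 2: C, bond orders sum to 4 (valence 4) → 0 H
  atom 3: O, bond orders sum to 2 (valence 2) → 0 H
  atom 4: aromatic c, 3 neighbours → 0 H
  atom 5: aromatic c, 3 neighbours → 0 H
  atom 6: C, bond orders sum to 3 (valence 4) → 1 H
  atom 7: O, bond orders sum to 2 (valence 2) → 0 H
  atom 8: aromatic c, 2 neighbours → 1 H
  atom 9: aromatic c, 2 neighbours → 1 H
  atom 10: aromatic c, 3 neighbours → 0 H
  atom 11: aromatic c, 2 neighbours → 1 H
  atom 12: aromatic c, 2 neighbours → 1 H
  atom 13: aromatic c, 3 neighbours → 0 H
  atom 14: O, bond orders sum to 2 (valence 2) → 0 H
  atom 15: C, bond orders sum to 1 (valence 4) → 3 H
  atom 16: aromatic c, 2 neighbours → 1 H
  atom 17: aromatic c, 3 neighbours → 0 H
Totals → C:13, H:10, O:4.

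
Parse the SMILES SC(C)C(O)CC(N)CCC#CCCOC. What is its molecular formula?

Walk through each heavy atom and fill implicit hydrogens from standard valence (C 4, N 3, O 2, S 2, halogen 1):
  atom 1: S, bond orders sum to 1 (valence 2) → 1 H
  atom 2: C, bond orders sum to 3 (valence 4) → 1 H
  atom 3: C, bond orders sum to 1 (valence 4) → 3 H
  atom 4: C, bond orders sum to 3 (valence 4) → 1 H
  atom 5: O, bond orders sum to 1 (valence 2) → 1 H
  atom 6: C, bond orders sum to 2 (valence 4) → 2 H
  atom 7: C, bond orders sum to 3 (valence 4) → 1 H
  atom 8: N, bond orders sum to 1 (valence 3) → 2 H
  atom 9: C, bond orders sum to 2 (valence 4) → 2 H
  atom 10: C, bond orders sum to 2 (valence 4) → 2 H
  atom 11: C, bond orders sum to 4 (valence 4) → 0 H
  atom 12: C, bond orders sum to 4 (valence 4) → 0 H
  atom 13: C, bond orders sum to 2 (valence 4) → 2 H
  atom 14: C, bond orders sum to 2 (valence 4) → 2 H
  atom 15: O, bond orders sum to 2 (valence 2) → 0 H
  atom 16: C, bond orders sum to 1 (valence 4) → 3 H
Totals → C:12, H:23, N:1, O:2, S:1.
In Hill order: C12H23NO2S.

C12H23NO2S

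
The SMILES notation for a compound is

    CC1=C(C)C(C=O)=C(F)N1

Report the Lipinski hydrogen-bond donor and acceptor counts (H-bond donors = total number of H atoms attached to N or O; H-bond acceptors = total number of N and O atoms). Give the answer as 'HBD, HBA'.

1, 2

Donors: find every N or O and count the H atoms it carries.
  atom 7 (O): bond orders sum to 2 → 0 H
  atom 10 (N): bond orders sum to 2 → 1 H
Lipinski HBD = 1.
Acceptors: N atoms = 1, O atoms = 1 → HBA = 2.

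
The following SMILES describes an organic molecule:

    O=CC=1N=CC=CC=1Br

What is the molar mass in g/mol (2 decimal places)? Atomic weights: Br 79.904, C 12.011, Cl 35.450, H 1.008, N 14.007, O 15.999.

186.01 g/mol

First, the molecular formula is C6H4BrNO (counting implicit H from valence).
  Br: 1 × 79.904 = 79.904
  C: 6 × 12.011 = 72.066
  H: 4 × 1.008 = 4.032
  N: 1 × 14.007 = 14.007
  O: 1 × 15.999 = 15.999
Sum: 1×79.904 + 6×12.011 + 4×1.008 + 1×14.007 + 1×15.999 = 186.008 → 186.01 g/mol.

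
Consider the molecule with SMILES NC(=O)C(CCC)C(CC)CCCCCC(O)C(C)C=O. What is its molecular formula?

Walk through each heavy atom and fill implicit hydrogens from standard valence (C 4, N 3, O 2, S 2, halogen 1):
  atom 1: N, bond orders sum to 1 (valence 3) → 2 H
  atom 2: C, bond orders sum to 4 (valence 4) → 0 H
  atom 3: O, bond orders sum to 2 (valence 2) → 0 H
  atom 4: C, bond orders sum to 3 (valence 4) → 1 H
  atom 5: C, bond orders sum to 2 (valence 4) → 2 H
  atom 6: C, bond orders sum to 2 (valence 4) → 2 H
  atom 7: C, bond orders sum to 1 (valence 4) → 3 H
  atom 8: C, bond orders sum to 3 (valence 4) → 1 H
  atom 9: C, bond orders sum to 2 (valence 4) → 2 H
  atom 10: C, bond orders sum to 1 (valence 4) → 3 H
  atom 11: C, bond orders sum to 2 (valence 4) → 2 H
  atom 12: C, bond orders sum to 2 (valence 4) → 2 H
  atom 13: C, bond orders sum to 2 (valence 4) → 2 H
  atom 14: C, bond orders sum to 2 (valence 4) → 2 H
  atom 15: C, bond orders sum to 2 (valence 4) → 2 H
  atom 16: C, bond orders sum to 3 (valence 4) → 1 H
  atom 17: O, bond orders sum to 1 (valence 2) → 1 H
  atom 18: C, bond orders sum to 3 (valence 4) → 1 H
  atom 19: C, bond orders sum to 1 (valence 4) → 3 H
  atom 20: C, bond orders sum to 3 (valence 4) → 1 H
  atom 21: O, bond orders sum to 2 (valence 2) → 0 H
Totals → C:17, H:33, N:1, O:3.
In Hill order: C17H33NO3.

C17H33NO3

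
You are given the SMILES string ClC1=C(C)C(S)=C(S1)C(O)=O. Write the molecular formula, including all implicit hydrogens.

Walk through each heavy atom and fill implicit hydrogens from standard valence (C 4, N 3, O 2, S 2, halogen 1):
  atom 1: Cl (halogen, monovalent) → 0 H
  atom 2: C, bond orders sum to 4 (valence 4) → 0 H
  atom 3: C, bond orders sum to 4 (valence 4) → 0 H
  atom 4: C, bond orders sum to 1 (valence 4) → 3 H
  atom 5: C, bond orders sum to 4 (valence 4) → 0 H
  atom 6: S, bond orders sum to 1 (valence 2) → 1 H
  atom 7: C, bond orders sum to 4 (valence 4) → 0 H
  atom 8: S, bond orders sum to 2 (valence 2) → 0 H
  atom 9: C, bond orders sum to 4 (valence 4) → 0 H
  atom 10: O, bond orders sum to 1 (valence 2) → 1 H
  atom 11: O, bond orders sum to 2 (valence 2) → 0 H
Totals → C:6, H:5, Cl:1, O:2, S:2.

C6H5ClO2S2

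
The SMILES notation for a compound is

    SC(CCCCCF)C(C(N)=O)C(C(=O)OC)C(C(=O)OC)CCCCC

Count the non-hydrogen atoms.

27

Every atom symbol written in the SMILES (organic subset) is one heavy atom; implicit H are not written.
Heavy atoms by element → C:19, F:1, N:1, O:5, S:1.
Total: 27.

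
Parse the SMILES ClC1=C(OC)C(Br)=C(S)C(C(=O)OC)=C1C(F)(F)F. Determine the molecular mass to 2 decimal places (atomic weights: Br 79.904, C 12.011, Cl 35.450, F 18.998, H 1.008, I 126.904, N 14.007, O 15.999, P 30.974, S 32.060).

379.57 g/mol

First, the molecular formula is C10H7BrClF3O3S (counting implicit H from valence).
  Br: 1 × 79.904 = 79.904
  C: 10 × 12.011 = 120.110
  Cl: 1 × 35.450 = 35.450
  F: 3 × 18.998 = 56.994
  H: 7 × 1.008 = 7.056
  O: 3 × 15.999 = 47.997
  S: 1 × 32.060 = 32.060
Sum: 1×79.904 + 10×12.011 + 1×35.450 + 3×18.998 + 7×1.008 + 3×15.999 + 1×32.060 = 379.571 → 379.57 g/mol.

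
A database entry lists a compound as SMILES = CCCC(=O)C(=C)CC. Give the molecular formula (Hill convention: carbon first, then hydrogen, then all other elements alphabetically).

C8H14O

Walk through each heavy atom and fill implicit hydrogens from standard valence (C 4, N 3, O 2, S 2, halogen 1):
  atom 1: C, bond orders sum to 1 (valence 4) → 3 H
  atom 2: C, bond orders sum to 2 (valence 4) → 2 H
  atom 3: C, bond orders sum to 2 (valence 4) → 2 H
  atom 4: C, bond orders sum to 4 (valence 4) → 0 H
  atom 5: O, bond orders sum to 2 (valence 2) → 0 H
  atom 6: C, bond orders sum to 4 (valence 4) → 0 H
  atom 7: C, bond orders sum to 2 (valence 4) → 2 H
  atom 8: C, bond orders sum to 2 (valence 4) → 2 H
  atom 9: C, bond orders sum to 1 (valence 4) → 3 H
Totals → C:8, H:14, O:1.
In Hill order: C8H14O.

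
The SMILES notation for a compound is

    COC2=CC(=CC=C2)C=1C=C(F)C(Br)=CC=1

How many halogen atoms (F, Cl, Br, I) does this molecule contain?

Halogen atoms appear at heavy-atom positions 12, 14 (1×Br, 1×F).
Other groups present: 1 ether.
Halogen count: 2.

2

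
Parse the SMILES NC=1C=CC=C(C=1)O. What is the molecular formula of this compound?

Walk through each heavy atom and fill implicit hydrogens from standard valence (C 4, N 3, O 2, S 2, halogen 1):
  atom 1: N, bond orders sum to 1 (valence 3) → 2 H
  atom 2: C, bond orders sum to 4 (valence 4) → 0 H
  atom 3: C, bond orders sum to 3 (valence 4) → 1 H
  atom 4: C, bond orders sum to 3 (valence 4) → 1 H
  atom 5: C, bond orders sum to 3 (valence 4) → 1 H
  atom 6: C, bond orders sum to 4 (valence 4) → 0 H
  atom 7: C, bond orders sum to 3 (valence 4) → 1 H
  atom 8: O, bond orders sum to 1 (valence 2) → 1 H
Totals → C:6, H:7, N:1, O:1.

C6H7NO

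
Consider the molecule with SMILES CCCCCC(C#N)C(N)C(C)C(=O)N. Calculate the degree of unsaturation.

3

Degree of unsaturation = (number of rings) + (number of π bonds).
Ring closures in the SMILES: 0.
π bonds: 1 double bond (each 1 DoU), 1 triple bond (each 2 DoU) → 3 DoU from unsaturation.
Total DoU = 0 + 3 = 3.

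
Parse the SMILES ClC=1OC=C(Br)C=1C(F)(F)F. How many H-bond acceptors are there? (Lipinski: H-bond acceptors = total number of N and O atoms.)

1

N atoms: 0; O atoms: 1.
Lipinski HBA = 0 + 1 = 1.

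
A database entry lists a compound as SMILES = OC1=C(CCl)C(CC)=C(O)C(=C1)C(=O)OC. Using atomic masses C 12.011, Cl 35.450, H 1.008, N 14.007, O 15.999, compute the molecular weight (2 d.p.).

First, the molecular formula is C11H13ClO4 (counting implicit H from valence).
  C: 11 × 12.011 = 132.121
  Cl: 1 × 35.450 = 35.450
  H: 13 × 1.008 = 13.104
  O: 4 × 15.999 = 63.996
Sum: 11×12.011 + 1×35.450 + 13×1.008 + 4×15.999 = 244.671 → 244.67 g/mol.

244.67 g/mol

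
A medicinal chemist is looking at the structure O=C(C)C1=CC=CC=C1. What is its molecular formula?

C8H8O

Walk through each heavy atom and fill implicit hydrogens from standard valence (C 4, N 3, O 2, S 2, halogen 1):
  atom 1: O, bond orders sum to 2 (valence 2) → 0 H
  atom 2: C, bond orders sum to 4 (valence 4) → 0 H
  atom 3: C, bond orders sum to 1 (valence 4) → 3 H
  atom 4: C, bond orders sum to 4 (valence 4) → 0 H
  atom 5: C, bond orders sum to 3 (valence 4) → 1 H
  atom 6: C, bond orders sum to 3 (valence 4) → 1 H
  atom 7: C, bond orders sum to 3 (valence 4) → 1 H
  atom 8: C, bond orders sum to 3 (valence 4) → 1 H
  atom 9: C, bond orders sum to 3 (valence 4) → 1 H
Totals → C:8, H:8, O:1.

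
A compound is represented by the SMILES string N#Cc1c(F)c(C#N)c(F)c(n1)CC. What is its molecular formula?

C9H5F2N3

Walk through each heavy atom and fill implicit hydrogens from standard valence (C 4, N 3, O 2, S 2, halogen 1); for lowercase aromatic atoms, an aromatic c carries 1 H when it has two neighbours and 0 H with three, and aromatic n carries 0 H:
  atom 1: N, bond orders sum to 3 (valence 3) → 0 H
  atom 2: C, bond orders sum to 4 (valence 4) → 0 H
  atom 3: aromatic c, 3 neighbours → 0 H
  atom 4: aromatic c, 3 neighbours → 0 H
  atom 5: F (halogen, monovalent) → 0 H
  atom 6: aromatic c, 3 neighbours → 0 H
  atom 7: C, bond orders sum to 4 (valence 4) → 0 H
  atom 8: N, bond orders sum to 3 (valence 3) → 0 H
  atom 9: aromatic c, 3 neighbours → 0 H
  atom 10: F (halogen, monovalent) → 0 H
  atom 11: aromatic c, 3 neighbours → 0 H
  atom 12: aromatic n, 2 neighbours → 0 H
  atom 13: C, bond orders sum to 2 (valence 4) → 2 H
  atom 14: C, bond orders sum to 1 (valence 4) → 3 H
Totals → C:9, H:5, F:2, N:3.
In Hill order: C9H5F2N3.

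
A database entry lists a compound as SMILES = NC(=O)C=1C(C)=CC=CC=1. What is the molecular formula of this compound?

C8H9NO

Walk through each heavy atom and fill implicit hydrogens from standard valence (C 4, N 3, O 2, S 2, halogen 1):
  atom 1: N, bond orders sum to 1 (valence 3) → 2 H
  atom 2: C, bond orders sum to 4 (valence 4) → 0 H
  atom 3: O, bond orders sum to 2 (valence 2) → 0 H
  atom 4: C, bond orders sum to 4 (valence 4) → 0 H
  atom 5: C, bond orders sum to 4 (valence 4) → 0 H
  atom 6: C, bond orders sum to 1 (valence 4) → 3 H
  atom 7: C, bond orders sum to 3 (valence 4) → 1 H
  atom 8: C, bond orders sum to 3 (valence 4) → 1 H
  atom 9: C, bond orders sum to 3 (valence 4) → 1 H
  atom 10: C, bond orders sum to 3 (valence 4) → 1 H
Totals → C:8, H:9, N:1, O:1.
In Hill order: C8H9NO.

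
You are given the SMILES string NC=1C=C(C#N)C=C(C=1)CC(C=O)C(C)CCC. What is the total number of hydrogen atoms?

Walk through each heavy atom and fill implicit hydrogens from standard valence (C 4, N 3, O 2, S 2, halogen 1):
  atom 1: N, bond orders sum to 1 (valence 3) → 2 H
  atom 2: C, bond orders sum to 4 (valence 4) → 0 H
  atom 3: C, bond orders sum to 3 (valence 4) → 1 H
  atom 4: C, bond orders sum to 4 (valence 4) → 0 H
  atom 5: C, bond orders sum to 4 (valence 4) → 0 H
  atom 6: N, bond orders sum to 3 (valence 3) → 0 H
  atom 7: C, bond orders sum to 3 (valence 4) → 1 H
  atom 8: C, bond orders sum to 4 (valence 4) → 0 H
  atom 9: C, bond orders sum to 3 (valence 4) → 1 H
  atom 10: C, bond orders sum to 2 (valence 4) → 2 H
  atom 11: C, bond orders sum to 3 (valence 4) → 1 H
  atom 12: C, bond orders sum to 3 (valence 4) → 1 H
  atom 13: O, bond orders sum to 2 (valence 2) → 0 H
  atom 14: C, bond orders sum to 3 (valence 4) → 1 H
  atom 15: C, bond orders sum to 1 (valence 4) → 3 H
  atom 16: C, bond orders sum to 2 (valence 4) → 2 H
  atom 17: C, bond orders sum to 2 (valence 4) → 2 H
  atom 18: C, bond orders sum to 1 (valence 4) → 3 H
Total hydrogens: 20.

20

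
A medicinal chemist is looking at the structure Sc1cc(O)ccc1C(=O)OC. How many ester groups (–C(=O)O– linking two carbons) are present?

The ester motif appears at heavy-atom position 9 in the SMILES.
Other groups present: 1 hydroxyl, 1 thiol.
Ester count: 1.

1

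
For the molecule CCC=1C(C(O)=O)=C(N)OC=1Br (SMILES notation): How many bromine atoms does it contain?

Scan the SMILES for Br atoms (remember two-letter symbols like Cl and Br are single atoms).
Bromine count: 1.

1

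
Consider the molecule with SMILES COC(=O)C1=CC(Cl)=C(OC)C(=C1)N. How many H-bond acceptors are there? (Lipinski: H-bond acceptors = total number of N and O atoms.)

N atoms: 1; O atoms: 3.
Lipinski HBA = 1 + 3 = 4.

4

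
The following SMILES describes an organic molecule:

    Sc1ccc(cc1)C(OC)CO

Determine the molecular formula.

Walk through each heavy atom and fill implicit hydrogens from standard valence (C 4, N 3, O 2, S 2, halogen 1); for lowercase aromatic atoms, an aromatic c carries 1 H when it has two neighbours and 0 H with three, and aromatic n carries 0 H:
  atom 1: S, bond orders sum to 1 (valence 2) → 1 H
  atom 2: aromatic c, 3 neighbours → 0 H
  atom 3: aromatic c, 2 neighbours → 1 H
  atom 4: aromatic c, 2 neighbours → 1 H
  atom 5: aromatic c, 3 neighbours → 0 H
  atom 6: aromatic c, 2 neighbours → 1 H
  atom 7: aromatic c, 2 neighbours → 1 H
  atom 8: C, bond orders sum to 3 (valence 4) → 1 H
  atom 9: O, bond orders sum to 2 (valence 2) → 0 H
  atom 10: C, bond orders sum to 1 (valence 4) → 3 H
  atom 11: C, bond orders sum to 2 (valence 4) → 2 H
  atom 12: O, bond orders sum to 1 (valence 2) → 1 H
Totals → C:9, H:12, O:2, S:1.

C9H12O2S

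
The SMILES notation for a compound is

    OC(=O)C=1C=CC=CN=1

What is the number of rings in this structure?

1

In SMILES, each pair of matching ring-closure digits denotes one ring-closing bond; the number of such bonds equals the number of independent rings.
Ring-closure bonds here: 1.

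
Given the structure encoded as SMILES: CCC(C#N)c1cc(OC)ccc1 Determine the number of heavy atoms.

Every atom symbol written in the SMILES (organic subset) is one heavy atom; implicit H are not written.
Heavy atoms by element → C:11, N:1, O:1.
Total: 13.

13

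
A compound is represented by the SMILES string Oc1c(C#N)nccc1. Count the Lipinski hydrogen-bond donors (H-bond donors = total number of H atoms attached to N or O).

Donors: find every N or O and count the H atoms it carries.
  atom 1 (O): bond orders sum to 1 → 1 H
  atom 5 (N): bond orders sum to 3 → 0 H
  atom 6 (N): bond orders sum to 3 → 0 H
Lipinski HBD = 1.

1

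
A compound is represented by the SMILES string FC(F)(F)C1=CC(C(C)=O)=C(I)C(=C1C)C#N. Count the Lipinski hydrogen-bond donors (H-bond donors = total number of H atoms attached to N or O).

Donors: find every N or O and count the H atoms it carries.
  atom 10 (O): bond orders sum to 2 → 0 H
  atom 17 (N): bond orders sum to 3 → 0 H
Lipinski HBD = 0.

0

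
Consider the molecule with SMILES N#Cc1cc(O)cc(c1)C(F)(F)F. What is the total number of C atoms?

Count every carbon token in the SMILES (each C, including those in ring-closure positions and inside branches).
Carbon count: 8.

8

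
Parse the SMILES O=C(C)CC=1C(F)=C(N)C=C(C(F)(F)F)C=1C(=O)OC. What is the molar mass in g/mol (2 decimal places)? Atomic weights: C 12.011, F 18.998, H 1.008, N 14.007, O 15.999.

293.22 g/mol

First, the molecular formula is C12H11F4NO3 (counting implicit H from valence).
  C: 12 × 12.011 = 144.132
  F: 4 × 18.998 = 75.992
  H: 11 × 1.008 = 11.088
  N: 1 × 14.007 = 14.007
  O: 3 × 15.999 = 47.997
Sum: 12×12.011 + 4×18.998 + 11×1.008 + 1×14.007 + 3×15.999 = 293.216 → 293.22 g/mol.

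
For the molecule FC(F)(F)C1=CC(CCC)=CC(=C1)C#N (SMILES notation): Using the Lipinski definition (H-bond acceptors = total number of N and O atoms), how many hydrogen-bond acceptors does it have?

N atoms: 1; O atoms: 0.
Lipinski HBA = 1 + 0 = 1.

1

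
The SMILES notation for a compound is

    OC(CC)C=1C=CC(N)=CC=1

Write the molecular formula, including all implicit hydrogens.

C9H13NO

Walk through each heavy atom and fill implicit hydrogens from standard valence (C 4, N 3, O 2, S 2, halogen 1):
  atom 1: O, bond orders sum to 1 (valence 2) → 1 H
  atom 2: C, bond orders sum to 3 (valence 4) → 1 H
  atom 3: C, bond orders sum to 2 (valence 4) → 2 H
  atom 4: C, bond orders sum to 1 (valence 4) → 3 H
  atom 5: C, bond orders sum to 4 (valence 4) → 0 H
  atom 6: C, bond orders sum to 3 (valence 4) → 1 H
  atom 7: C, bond orders sum to 3 (valence 4) → 1 H
  atom 8: C, bond orders sum to 4 (valence 4) → 0 H
  atom 9: N, bond orders sum to 1 (valence 3) → 2 H
  atom 10: C, bond orders sum to 3 (valence 4) → 1 H
  atom 11: C, bond orders sum to 3 (valence 4) → 1 H
Totals → C:9, H:13, N:1, O:1.
In Hill order: C9H13NO.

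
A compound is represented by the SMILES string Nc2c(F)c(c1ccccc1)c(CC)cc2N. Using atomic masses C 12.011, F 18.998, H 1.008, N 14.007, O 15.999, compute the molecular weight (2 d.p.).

First, the molecular formula is C14H15FN2 (counting implicit H from valence).
  C: 14 × 12.011 = 168.154
  F: 1 × 18.998 = 18.998
  H: 15 × 1.008 = 15.120
  N: 2 × 14.007 = 28.014
Sum: 14×12.011 + 1×18.998 + 15×1.008 + 2×14.007 = 230.286 → 230.29 g/mol.

230.29 g/mol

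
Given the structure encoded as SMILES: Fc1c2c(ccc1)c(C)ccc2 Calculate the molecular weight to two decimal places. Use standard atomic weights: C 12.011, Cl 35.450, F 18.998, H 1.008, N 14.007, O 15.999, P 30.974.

First, the molecular formula is C11H9F (counting implicit H from valence).
  C: 11 × 12.011 = 132.121
  F: 1 × 18.998 = 18.998
  H: 9 × 1.008 = 9.072
Sum: 11×12.011 + 1×18.998 + 9×1.008 = 160.191 → 160.19 g/mol.

160.19 g/mol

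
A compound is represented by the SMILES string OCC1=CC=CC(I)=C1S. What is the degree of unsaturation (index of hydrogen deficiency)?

Molecular formula: C7H7IOS.
DoU = (2C + 2 + N − H − X) / 2, where X is the halogen count and O/S are ignored.
    = (2·7 + 2 + 0 − 7 − 1) / 2 = 8 / 2 = 4.

4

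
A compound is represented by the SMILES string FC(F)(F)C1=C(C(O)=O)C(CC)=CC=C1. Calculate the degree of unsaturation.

Molecular formula: C10H9F3O2.
DoU = (2C + 2 + N − H − X) / 2, where X is the halogen count and O/S are ignored.
    = (2·10 + 2 + 0 − 9 − 3) / 2 = 10 / 2 = 5.

5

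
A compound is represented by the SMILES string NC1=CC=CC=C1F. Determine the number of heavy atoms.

Every atom symbol written in the SMILES (organic subset) is one heavy atom; implicit H are not written.
Heavy atoms by element → C:6, F:1, N:1.
Total: 8.

8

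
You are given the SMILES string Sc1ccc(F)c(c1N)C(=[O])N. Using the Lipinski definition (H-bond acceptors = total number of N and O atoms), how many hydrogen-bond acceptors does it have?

3

N atoms: 2; O atoms: 1.
Lipinski HBA = 2 + 1 = 3.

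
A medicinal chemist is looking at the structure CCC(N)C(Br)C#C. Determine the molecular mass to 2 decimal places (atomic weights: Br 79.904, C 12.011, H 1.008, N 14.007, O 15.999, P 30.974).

First, the molecular formula is C6H10BrN (counting implicit H from valence).
  Br: 1 × 79.904 = 79.904
  C: 6 × 12.011 = 72.066
  H: 10 × 1.008 = 10.080
  N: 1 × 14.007 = 14.007
Sum: 1×79.904 + 6×12.011 + 10×1.008 + 1×14.007 = 176.057 → 176.06 g/mol.

176.06 g/mol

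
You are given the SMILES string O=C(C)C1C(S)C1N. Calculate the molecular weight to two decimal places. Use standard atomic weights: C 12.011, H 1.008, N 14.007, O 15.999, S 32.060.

First, the molecular formula is C5H9NOS (counting implicit H from valence).
  C: 5 × 12.011 = 60.055
  H: 9 × 1.008 = 9.072
  N: 1 × 14.007 = 14.007
  O: 1 × 15.999 = 15.999
  S: 1 × 32.060 = 32.060
Sum: 5×12.011 + 9×1.008 + 1×14.007 + 1×15.999 + 1×32.060 = 131.193 → 131.19 g/mol.

131.19 g/mol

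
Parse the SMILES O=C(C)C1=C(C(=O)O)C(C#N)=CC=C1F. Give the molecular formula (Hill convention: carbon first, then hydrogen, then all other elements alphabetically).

Walk through each heavy atom and fill implicit hydrogens from standard valence (C 4, N 3, O 2, S 2, halogen 1):
  atom 1: O, bond orders sum to 2 (valence 2) → 0 H
  atom 2: C, bond orders sum to 4 (valence 4) → 0 H
  atom 3: C, bond orders sum to 1 (valence 4) → 3 H
  atom 4: C, bond orders sum to 4 (valence 4) → 0 H
  atom 5: C, bond orders sum to 4 (valence 4) → 0 H
  atom 6: C, bond orders sum to 4 (valence 4) → 0 H
  atom 7: O, bond orders sum to 2 (valence 2) → 0 H
  atom 8: O, bond orders sum to 1 (valence 2) → 1 H
  atom 9: C, bond orders sum to 4 (valence 4) → 0 H
  atom 10: C, bond orders sum to 4 (valence 4) → 0 H
  atom 11: N, bond orders sum to 3 (valence 3) → 0 H
  atom 12: C, bond orders sum to 3 (valence 4) → 1 H
  atom 13: C, bond orders sum to 3 (valence 4) → 1 H
  atom 14: C, bond orders sum to 4 (valence 4) → 0 H
  atom 15: F (halogen, monovalent) → 0 H
Totals → C:10, H:6, F:1, N:1, O:3.

C10H6FNO3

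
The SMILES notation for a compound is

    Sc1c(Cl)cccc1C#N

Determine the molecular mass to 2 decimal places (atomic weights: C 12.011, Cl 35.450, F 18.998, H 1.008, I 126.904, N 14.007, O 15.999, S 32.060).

First, the molecular formula is C7H4ClNS (counting implicit H from valence).
  C: 7 × 12.011 = 84.077
  Cl: 1 × 35.450 = 35.450
  H: 4 × 1.008 = 4.032
  N: 1 × 14.007 = 14.007
  S: 1 × 32.060 = 32.060
Sum: 7×12.011 + 1×35.450 + 4×1.008 + 1×14.007 + 1×32.060 = 169.626 → 169.63 g/mol.

169.63 g/mol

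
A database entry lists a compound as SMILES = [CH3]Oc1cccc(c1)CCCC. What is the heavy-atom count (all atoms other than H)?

Every atom symbol written in the SMILES (organic subset) is one heavy atom; implicit H are not written.
Heavy atoms by element → C:11, O:1.
Total: 12.

12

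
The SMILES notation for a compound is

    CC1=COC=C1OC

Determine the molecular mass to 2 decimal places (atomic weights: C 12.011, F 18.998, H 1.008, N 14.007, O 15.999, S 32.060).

112.13 g/mol

First, the molecular formula is C6H8O2 (counting implicit H from valence).
  C: 6 × 12.011 = 72.066
  H: 8 × 1.008 = 8.064
  O: 2 × 15.999 = 31.998
Sum: 6×12.011 + 8×1.008 + 2×15.999 = 112.128 → 112.13 g/mol.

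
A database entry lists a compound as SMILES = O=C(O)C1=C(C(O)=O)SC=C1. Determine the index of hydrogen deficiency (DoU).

Degree of unsaturation = (number of rings) + (number of π bonds).
Ring closures in the SMILES: 1.
π bonds: 4 double bonds (each 1 DoU) → 4 DoU from unsaturation.
Total DoU = 1 + 4 = 5.

5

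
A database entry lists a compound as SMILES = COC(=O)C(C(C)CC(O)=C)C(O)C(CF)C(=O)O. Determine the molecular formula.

Walk through each heavy atom and fill implicit hydrogens from standard valence (C 4, N 3, O 2, S 2, halogen 1):
  atom 1: C, bond orders sum to 1 (valence 4) → 3 H
  atom 2: O, bond orders sum to 2 (valence 2) → 0 H
  atom 3: C, bond orders sum to 4 (valence 4) → 0 H
  atom 4: O, bond orders sum to 2 (valence 2) → 0 H
  atom 5: C, bond orders sum to 3 (valence 4) → 1 H
  atom 6: C, bond orders sum to 3 (valence 4) → 1 H
  atom 7: C, bond orders sum to 1 (valence 4) → 3 H
  atom 8: C, bond orders sum to 2 (valence 4) → 2 H
  atom 9: C, bond orders sum to 4 (valence 4) → 0 H
  atom 10: O, bond orders sum to 1 (valence 2) → 1 H
  atom 11: C, bond orders sum to 2 (valence 4) → 2 H
  atom 12: C, bond orders sum to 3 (valence 4) → 1 H
  atom 13: O, bond orders sum to 1 (valence 2) → 1 H
  atom 14: C, bond orders sum to 3 (valence 4) → 1 H
  atom 15: C, bond orders sum to 2 (valence 4) → 2 H
  atom 16: F (halogen, monovalent) → 0 H
  atom 17: C, bond orders sum to 4 (valence 4) → 0 H
  atom 18: O, bond orders sum to 2 (valence 2) → 0 H
  atom 19: O, bond orders sum to 1 (valence 2) → 1 H
Totals → C:12, H:19, F:1, O:6.

C12H19FO6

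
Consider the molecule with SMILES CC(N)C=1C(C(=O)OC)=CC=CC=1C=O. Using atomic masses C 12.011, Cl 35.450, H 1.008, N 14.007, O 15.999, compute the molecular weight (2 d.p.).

207.23 g/mol

First, the molecular formula is C11H13NO3 (counting implicit H from valence).
  C: 11 × 12.011 = 132.121
  H: 13 × 1.008 = 13.104
  N: 1 × 14.007 = 14.007
  O: 3 × 15.999 = 47.997
Sum: 11×12.011 + 13×1.008 + 1×14.007 + 3×15.999 = 207.229 → 207.23 g/mol.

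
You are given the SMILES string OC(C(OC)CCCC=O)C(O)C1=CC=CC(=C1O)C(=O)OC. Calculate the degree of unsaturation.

Molecular formula: C16H22O7.
DoU = (2C + 2 + N − H − X) / 2, where X is the halogen count and O/S are ignored.
    = (2·16 + 2 + 0 − 22 − 0) / 2 = 12 / 2 = 6.

6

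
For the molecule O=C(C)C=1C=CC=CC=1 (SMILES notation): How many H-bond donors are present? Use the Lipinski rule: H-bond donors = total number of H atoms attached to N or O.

Donors: find every N or O and count the H atoms it carries.
  atom 1 (O): bond orders sum to 2 → 0 H
Lipinski HBD = 0.

0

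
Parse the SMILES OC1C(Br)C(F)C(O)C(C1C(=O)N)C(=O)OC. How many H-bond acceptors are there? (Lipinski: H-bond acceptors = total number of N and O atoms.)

6

N atoms: 1; O atoms: 5.
Lipinski HBA = 1 + 5 = 6.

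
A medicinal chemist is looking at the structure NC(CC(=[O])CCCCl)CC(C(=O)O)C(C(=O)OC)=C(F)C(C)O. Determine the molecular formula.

C15H23ClFNO6

Walk through each heavy atom and fill implicit hydrogens from standard valence (C 4, N 3, O 2, S 2, halogen 1):
  atom 1: N, bond orders sum to 1 (valence 3) → 2 H
  atom 2: C, bond orders sum to 3 (valence 4) → 1 H
  atom 3: C, bond orders sum to 2 (valence 4) → 2 H
  atom 4: C, bond orders sum to 4 (valence 4) → 0 H
  atom 5: O with explicit H count 0
  atom 6: C, bond orders sum to 2 (valence 4) → 2 H
  atom 7: C, bond orders sum to 2 (valence 4) → 2 H
  atom 8: C, bond orders sum to 2 (valence 4) → 2 H
  atom 9: Cl (halogen, monovalent) → 0 H
  atom 10: C, bond orders sum to 2 (valence 4) → 2 H
  atom 11: C, bond orders sum to 3 (valence 4) → 1 H
  atom 12: C, bond orders sum to 4 (valence 4) → 0 H
  atom 13: O, bond orders sum to 2 (valence 2) → 0 H
  atom 14: O, bond orders sum to 1 (valence 2) → 1 H
  atom 15: C, bond orders sum to 4 (valence 4) → 0 H
  atom 16: C, bond orders sum to 4 (valence 4) → 0 H
  atom 17: O, bond orders sum to 2 (valence 2) → 0 H
  atom 18: O, bond orders sum to 2 (valence 2) → 0 H
  atom 19: C, bond orders sum to 1 (valence 4) → 3 H
  atom 20: C, bond orders sum to 4 (valence 4) → 0 H
  atom 21: F (halogen, monovalent) → 0 H
  atom 22: C, bond orders sum to 3 (valence 4) → 1 H
  atom 23: C, bond orders sum to 1 (valence 4) → 3 H
  atom 24: O, bond orders sum to 1 (valence 2) → 1 H
Totals → C:15, H:23, Cl:1, F:1, N:1, O:6.
In Hill order: C15H23ClFNO6.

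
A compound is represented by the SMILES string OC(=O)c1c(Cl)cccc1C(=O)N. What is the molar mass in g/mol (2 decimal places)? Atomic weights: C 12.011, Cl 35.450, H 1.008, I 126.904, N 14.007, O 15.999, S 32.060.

First, the molecular formula is C8H6ClNO3 (counting implicit H from valence).
  C: 8 × 12.011 = 96.088
  Cl: 1 × 35.450 = 35.450
  H: 6 × 1.008 = 6.048
  N: 1 × 14.007 = 14.007
  O: 3 × 15.999 = 47.997
Sum: 8×12.011 + 1×35.450 + 6×1.008 + 1×14.007 + 3×15.999 = 199.590 → 199.59 g/mol.

199.59 g/mol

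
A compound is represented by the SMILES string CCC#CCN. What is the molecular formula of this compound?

Walk through each heavy atom and fill implicit hydrogens from standard valence (C 4, N 3, O 2, S 2, halogen 1):
  atom 1: C, bond orders sum to 1 (valence 4) → 3 H
  atom 2: C, bond orders sum to 2 (valence 4) → 2 H
  atom 3: C, bond orders sum to 4 (valence 4) → 0 H
  atom 4: C, bond orders sum to 4 (valence 4) → 0 H
  atom 5: C, bond orders sum to 2 (valence 4) → 2 H
  atom 6: N, bond orders sum to 1 (valence 3) → 2 H
Totals → C:5, H:9, N:1.

C5H9N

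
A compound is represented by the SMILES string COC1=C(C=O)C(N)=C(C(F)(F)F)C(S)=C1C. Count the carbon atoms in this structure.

10

Count every carbon token in the SMILES (each C, including those in ring-closure positions and inside branches).
Carbon count: 10.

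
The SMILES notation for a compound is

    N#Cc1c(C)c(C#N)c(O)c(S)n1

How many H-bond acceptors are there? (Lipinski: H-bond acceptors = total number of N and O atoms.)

N atoms: 3; O atoms: 1.
Lipinski HBA = 3 + 1 = 4.

4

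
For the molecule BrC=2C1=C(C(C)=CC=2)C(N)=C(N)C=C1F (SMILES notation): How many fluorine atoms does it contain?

Scan the SMILES for F atoms (remember two-letter symbols like Cl and Br are single atoms).
Fluorine count: 1.

1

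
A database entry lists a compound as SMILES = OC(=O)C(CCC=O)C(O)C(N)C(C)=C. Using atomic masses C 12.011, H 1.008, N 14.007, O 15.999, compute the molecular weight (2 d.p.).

First, the molecular formula is C10H17NO4 (counting implicit H from valence).
  C: 10 × 12.011 = 120.110
  H: 17 × 1.008 = 17.136
  N: 1 × 14.007 = 14.007
  O: 4 × 15.999 = 63.996
Sum: 10×12.011 + 17×1.008 + 1×14.007 + 4×15.999 = 215.249 → 215.25 g/mol.

215.25 g/mol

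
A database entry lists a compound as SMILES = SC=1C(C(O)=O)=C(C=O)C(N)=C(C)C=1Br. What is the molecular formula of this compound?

C9H8BrNO3S

Walk through each heavy atom and fill implicit hydrogens from standard valence (C 4, N 3, O 2, S 2, halogen 1):
  atom 1: S, bond orders sum to 1 (valence 2) → 1 H
  atom 2: C, bond orders sum to 4 (valence 4) → 0 H
  atom 3: C, bond orders sum to 4 (valence 4) → 0 H
  atom 4: C, bond orders sum to 4 (valence 4) → 0 H
  atom 5: O, bond orders sum to 1 (valence 2) → 1 H
  atom 6: O, bond orders sum to 2 (valence 2) → 0 H
  atom 7: C, bond orders sum to 4 (valence 4) → 0 H
  atom 8: C, bond orders sum to 3 (valence 4) → 1 H
  atom 9: O, bond orders sum to 2 (valence 2) → 0 H
  atom 10: C, bond orders sum to 4 (valence 4) → 0 H
  atom 11: N, bond orders sum to 1 (valence 3) → 2 H
  atom 12: C, bond orders sum to 4 (valence 4) → 0 H
  atom 13: C, bond orders sum to 1 (valence 4) → 3 H
  atom 14: C, bond orders sum to 4 (valence 4) → 0 H
  atom 15: Br (halogen, monovalent) → 0 H
Totals → C:9, H:8, Br:1, N:1, O:3, S:1.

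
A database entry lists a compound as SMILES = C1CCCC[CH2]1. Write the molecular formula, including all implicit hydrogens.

Walk through each heavy atom and fill implicit hydrogens from standard valence (C 4, N 3, O 2, S 2, halogen 1):
  atom 1: C, bond orders sum to 2 (valence 4) → 2 H
  atom 2: C, bond orders sum to 2 (valence 4) → 2 H
  atom 3: C, bond orders sum to 2 (valence 4) → 2 H
  atom 4: C, bond orders sum to 2 (valence 4) → 2 H
  atom 5: C, bond orders sum to 2 (valence 4) → 2 H
  atom 6: C with explicit H count 2
Totals → C:6, H:12.

C6H12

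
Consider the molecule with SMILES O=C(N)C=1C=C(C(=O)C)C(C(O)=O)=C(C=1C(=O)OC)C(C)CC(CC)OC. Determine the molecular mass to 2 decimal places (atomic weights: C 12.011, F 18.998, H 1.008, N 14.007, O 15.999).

379.41 g/mol

First, the molecular formula is C19H25NO7 (counting implicit H from valence).
  C: 19 × 12.011 = 228.209
  H: 25 × 1.008 = 25.200
  N: 1 × 14.007 = 14.007
  O: 7 × 15.999 = 111.993
Sum: 19×12.011 + 25×1.008 + 1×14.007 + 7×15.999 = 379.409 → 379.41 g/mol.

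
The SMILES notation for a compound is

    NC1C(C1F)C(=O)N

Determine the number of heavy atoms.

8

Every atom symbol written in the SMILES (organic subset) is one heavy atom; implicit H are not written.
Heavy atoms by element → C:4, F:1, N:2, O:1.
Total: 8.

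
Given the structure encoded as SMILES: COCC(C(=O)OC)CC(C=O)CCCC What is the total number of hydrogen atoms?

Walk through each heavy atom and fill implicit hydrogens from standard valence (C 4, N 3, O 2, S 2, halogen 1):
  atom 1: C, bond orders sum to 1 (valence 4) → 3 H
  atom 2: O, bond orders sum to 2 (valence 2) → 0 H
  atom 3: C, bond orders sum to 2 (valence 4) → 2 H
  atom 4: C, bond orders sum to 3 (valence 4) → 1 H
  atom 5: C, bond orders sum to 4 (valence 4) → 0 H
  atom 6: O, bond orders sum to 2 (valence 2) → 0 H
  atom 7: O, bond orders sum to 2 (valence 2) → 0 H
  atom 8: C, bond orders sum to 1 (valence 4) → 3 H
  atom 9: C, bond orders sum to 2 (valence 4) → 2 H
  atom 10: C, bond orders sum to 3 (valence 4) → 1 H
  atom 11: C, bond orders sum to 3 (valence 4) → 1 H
  atom 12: O, bond orders sum to 2 (valence 2) → 0 H
  atom 13: C, bond orders sum to 2 (valence 4) → 2 H
  atom 14: C, bond orders sum to 2 (valence 4) → 2 H
  atom 15: C, bond orders sum to 2 (valence 4) → 2 H
  atom 16: C, bond orders sum to 1 (valence 4) → 3 H
Total hydrogens: 22.

22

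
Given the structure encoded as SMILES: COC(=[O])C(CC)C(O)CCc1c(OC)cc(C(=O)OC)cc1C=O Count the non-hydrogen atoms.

25

Every atom symbol written in the SMILES (organic subset) is one heavy atom; implicit H are not written.
Heavy atoms by element → C:18, O:7.
Total: 25.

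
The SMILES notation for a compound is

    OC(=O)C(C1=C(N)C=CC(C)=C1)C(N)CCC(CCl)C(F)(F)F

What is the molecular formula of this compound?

C15H20ClF3N2O2

Walk through each heavy atom and fill implicit hydrogens from standard valence (C 4, N 3, O 2, S 2, halogen 1):
  atom 1: O, bond orders sum to 1 (valence 2) → 1 H
  atom 2: C, bond orders sum to 4 (valence 4) → 0 H
  atom 3: O, bond orders sum to 2 (valence 2) → 0 H
  atom 4: C, bond orders sum to 3 (valence 4) → 1 H
  atom 5: C, bond orders sum to 4 (valence 4) → 0 H
  atom 6: C, bond orders sum to 4 (valence 4) → 0 H
  atom 7: N, bond orders sum to 1 (valence 3) → 2 H
  atom 8: C, bond orders sum to 3 (valence 4) → 1 H
  atom 9: C, bond orders sum to 3 (valence 4) → 1 H
  atom 10: C, bond orders sum to 4 (valence 4) → 0 H
  atom 11: C, bond orders sum to 1 (valence 4) → 3 H
  atom 12: C, bond orders sum to 3 (valence 4) → 1 H
  atom 13: C, bond orders sum to 3 (valence 4) → 1 H
  atom 14: N, bond orders sum to 1 (valence 3) → 2 H
  atom 15: C, bond orders sum to 2 (valence 4) → 2 H
  atom 16: C, bond orders sum to 2 (valence 4) → 2 H
  atom 17: C, bond orders sum to 3 (valence 4) → 1 H
  atom 18: C, bond orders sum to 2 (valence 4) → 2 H
  atom 19: Cl (halogen, monovalent) → 0 H
  atom 20: C, bond orders sum to 4 (valence 4) → 0 H
  atom 21: F (halogen, monovalent) → 0 H
  atom 22: F (halogen, monovalent) → 0 H
  atom 23: F (halogen, monovalent) → 0 H
Totals → C:15, H:20, Cl:1, F:3, N:2, O:2.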